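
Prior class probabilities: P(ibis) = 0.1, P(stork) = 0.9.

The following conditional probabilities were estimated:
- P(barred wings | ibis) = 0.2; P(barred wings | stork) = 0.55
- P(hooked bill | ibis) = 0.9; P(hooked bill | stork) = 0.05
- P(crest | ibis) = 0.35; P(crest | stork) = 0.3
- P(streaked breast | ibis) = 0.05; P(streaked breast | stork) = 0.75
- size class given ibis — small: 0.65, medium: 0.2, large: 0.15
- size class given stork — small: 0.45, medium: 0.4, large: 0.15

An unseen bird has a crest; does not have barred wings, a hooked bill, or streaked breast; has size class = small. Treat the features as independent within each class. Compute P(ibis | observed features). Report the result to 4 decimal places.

0.1175

ibis: 0.1 × (1−0.2) × (1−0.9) × 0.35 × (1−0.05) × 0.65 = 0.001729
stork: 0.9 × (1−0.55) × (1−0.05) × 0.3 × (1−0.75) × 0.45 = 0.0129853125
P(ibis | x) = 0.001729 / 0.0147143125 ≈ 0.1175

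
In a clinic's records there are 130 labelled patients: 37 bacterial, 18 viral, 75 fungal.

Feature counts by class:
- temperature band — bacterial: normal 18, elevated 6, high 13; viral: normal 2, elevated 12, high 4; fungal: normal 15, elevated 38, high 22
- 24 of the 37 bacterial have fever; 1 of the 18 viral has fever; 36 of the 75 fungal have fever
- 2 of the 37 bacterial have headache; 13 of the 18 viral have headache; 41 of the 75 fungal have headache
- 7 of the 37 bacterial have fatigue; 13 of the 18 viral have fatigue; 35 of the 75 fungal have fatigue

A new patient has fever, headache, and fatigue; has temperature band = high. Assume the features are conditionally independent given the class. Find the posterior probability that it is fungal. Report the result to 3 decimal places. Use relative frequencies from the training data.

0.930

bacterial: (37/130) × (13/37) × (24/37) × (2/37) × (7/37) ≈ 0.000663337
viral: (18/130) × (4/18) × (1/18) × (13/18) × (13/18) ≈ 0.000891632
fungal: (75/130) × (22/75) × (36/75) × (41/75) × (35/75) ≈ 0.0207229
P(fungal | x) = 0.0207229 / 0.022277869 ≈ 0.930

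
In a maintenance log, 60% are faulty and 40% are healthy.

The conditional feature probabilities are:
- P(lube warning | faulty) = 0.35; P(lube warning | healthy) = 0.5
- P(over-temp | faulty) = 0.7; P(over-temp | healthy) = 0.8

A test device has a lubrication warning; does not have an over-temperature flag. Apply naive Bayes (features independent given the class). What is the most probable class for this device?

faulty

faulty: 0.6 × 0.35 × (1−0.7) = 0.063
healthy: 0.4 × 0.5 × (1−0.8) = 0.04
Highest score → faulty.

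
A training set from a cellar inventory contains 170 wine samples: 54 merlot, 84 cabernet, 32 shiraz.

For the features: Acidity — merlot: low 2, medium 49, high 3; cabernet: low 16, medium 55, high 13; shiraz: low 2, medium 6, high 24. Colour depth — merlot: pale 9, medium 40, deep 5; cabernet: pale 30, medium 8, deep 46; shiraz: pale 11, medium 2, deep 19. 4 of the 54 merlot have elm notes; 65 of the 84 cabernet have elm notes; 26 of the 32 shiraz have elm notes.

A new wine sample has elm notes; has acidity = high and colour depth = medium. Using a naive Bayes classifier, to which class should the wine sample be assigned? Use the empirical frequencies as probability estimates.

merlot: (54/170) × (3/54) × (40/54) × (4/54) ≈ 0.000968289
cabernet: (84/170) × (13/84) × (8/84) × (65/84) ≈ 0.00563559
shiraz: (32/170) × (24/32) × (2/32) × (26/32) ≈ 0.00716912
Highest score → shiraz.

shiraz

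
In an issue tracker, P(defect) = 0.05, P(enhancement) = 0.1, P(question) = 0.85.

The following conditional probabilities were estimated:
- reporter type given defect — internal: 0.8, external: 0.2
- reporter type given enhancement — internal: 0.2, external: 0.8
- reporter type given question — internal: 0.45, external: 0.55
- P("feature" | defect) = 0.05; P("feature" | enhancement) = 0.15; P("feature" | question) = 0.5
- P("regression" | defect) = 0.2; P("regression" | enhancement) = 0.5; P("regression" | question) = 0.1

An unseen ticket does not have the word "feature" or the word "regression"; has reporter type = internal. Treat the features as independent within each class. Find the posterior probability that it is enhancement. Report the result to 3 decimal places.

defect: 0.05 × 0.8 × (1−0.05) × (1−0.2) = 0.0304
enhancement: 0.1 × 0.2 × (1−0.15) × (1−0.5) = 0.0085
question: 0.85 × 0.45 × (1−0.5) × (1−0.1) = 0.172125
P(enhancement | x) = 0.0085 / 0.211025 ≈ 0.040

0.040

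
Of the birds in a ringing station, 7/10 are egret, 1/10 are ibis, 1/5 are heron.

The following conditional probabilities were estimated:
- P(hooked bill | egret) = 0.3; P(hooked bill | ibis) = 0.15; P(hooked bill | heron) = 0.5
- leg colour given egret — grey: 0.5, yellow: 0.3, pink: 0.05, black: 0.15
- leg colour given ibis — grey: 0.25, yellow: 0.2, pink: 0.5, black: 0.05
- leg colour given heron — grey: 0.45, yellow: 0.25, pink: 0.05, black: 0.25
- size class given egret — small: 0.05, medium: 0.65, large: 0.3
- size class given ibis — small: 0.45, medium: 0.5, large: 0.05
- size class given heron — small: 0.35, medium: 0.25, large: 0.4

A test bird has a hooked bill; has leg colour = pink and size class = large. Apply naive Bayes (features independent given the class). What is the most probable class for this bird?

egret: 0.7 × 0.3 × 0.05 × 0.3 = 0.00315
ibis: 0.1 × 0.15 × 0.5 × 0.05 = 0.000375
heron: 0.2 × 0.5 × 0.05 × 0.4 = 0.002
Highest score → egret.

egret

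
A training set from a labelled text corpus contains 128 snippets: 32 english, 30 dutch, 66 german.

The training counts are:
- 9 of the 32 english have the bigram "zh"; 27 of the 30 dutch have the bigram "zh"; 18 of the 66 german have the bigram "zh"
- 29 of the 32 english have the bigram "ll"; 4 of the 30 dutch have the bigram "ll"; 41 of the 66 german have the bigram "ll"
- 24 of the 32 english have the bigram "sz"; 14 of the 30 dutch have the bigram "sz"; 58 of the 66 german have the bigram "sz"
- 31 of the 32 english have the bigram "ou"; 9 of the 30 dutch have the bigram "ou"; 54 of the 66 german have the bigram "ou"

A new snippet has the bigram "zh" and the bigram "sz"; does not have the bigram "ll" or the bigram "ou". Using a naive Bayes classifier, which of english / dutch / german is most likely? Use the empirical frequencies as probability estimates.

english: (32/128) × (9/32) × (3/32) × (24/32) × (1/32) = 0.0001544952392578125
dutch: (30/128) × (27/30) × (26/30) × (14/30) × (21/30) = 0.05971875
german: (66/128) × (18/66) × (25/66) × (58/66) × (12/66) ≈ 0.00851099
Highest score → dutch.

dutch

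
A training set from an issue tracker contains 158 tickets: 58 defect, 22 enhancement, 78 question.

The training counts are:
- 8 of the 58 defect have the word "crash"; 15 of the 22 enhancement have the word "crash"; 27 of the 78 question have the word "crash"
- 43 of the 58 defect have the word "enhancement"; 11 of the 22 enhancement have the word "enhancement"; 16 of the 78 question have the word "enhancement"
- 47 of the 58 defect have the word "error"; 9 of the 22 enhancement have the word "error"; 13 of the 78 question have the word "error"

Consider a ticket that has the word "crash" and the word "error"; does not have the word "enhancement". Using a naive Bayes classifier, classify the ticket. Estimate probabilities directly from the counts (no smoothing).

defect: (58/158) × (8/58) × (15/58) × (47/58) ≈ 0.0106112
enhancement: (22/158) × (15/22) × (11/22) × (9/22) ≈ 0.0194189
question: (78/158) × (27/78) × (62/78) × (13/78) ≈ 0.0226388
Highest score → question.

question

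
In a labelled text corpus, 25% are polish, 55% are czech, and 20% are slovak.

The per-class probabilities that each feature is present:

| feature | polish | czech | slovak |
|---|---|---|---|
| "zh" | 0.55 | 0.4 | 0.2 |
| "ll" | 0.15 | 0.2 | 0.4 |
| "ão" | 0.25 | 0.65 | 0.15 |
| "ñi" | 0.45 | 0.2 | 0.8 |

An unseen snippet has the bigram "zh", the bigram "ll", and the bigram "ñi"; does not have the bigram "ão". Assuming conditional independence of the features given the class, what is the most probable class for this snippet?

slovak

polish: 0.25 × 0.55 × 0.15 × (1−0.25) × 0.45 = 0.0069609375
czech: 0.55 × 0.4 × 0.2 × (1−0.65) × 0.2 = 0.00308
slovak: 0.2 × 0.2 × 0.4 × (1−0.15) × 0.8 = 0.01088
Highest score → slovak.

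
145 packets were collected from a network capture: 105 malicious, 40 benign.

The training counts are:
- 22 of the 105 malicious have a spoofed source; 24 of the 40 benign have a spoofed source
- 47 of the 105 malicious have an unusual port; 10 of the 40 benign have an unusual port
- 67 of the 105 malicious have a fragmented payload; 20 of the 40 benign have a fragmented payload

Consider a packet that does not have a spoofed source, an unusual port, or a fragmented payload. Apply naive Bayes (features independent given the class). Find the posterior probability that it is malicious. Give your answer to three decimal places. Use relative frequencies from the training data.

0.734

malicious: (105/145) × (83/105) × (58/105) × (38/105) ≈ 0.114431
benign: (40/145) × (16/40) × (30/40) × (20/40) ≈ 0.0413793
P(malicious | x) = 0.114431 / 0.1558103 ≈ 0.734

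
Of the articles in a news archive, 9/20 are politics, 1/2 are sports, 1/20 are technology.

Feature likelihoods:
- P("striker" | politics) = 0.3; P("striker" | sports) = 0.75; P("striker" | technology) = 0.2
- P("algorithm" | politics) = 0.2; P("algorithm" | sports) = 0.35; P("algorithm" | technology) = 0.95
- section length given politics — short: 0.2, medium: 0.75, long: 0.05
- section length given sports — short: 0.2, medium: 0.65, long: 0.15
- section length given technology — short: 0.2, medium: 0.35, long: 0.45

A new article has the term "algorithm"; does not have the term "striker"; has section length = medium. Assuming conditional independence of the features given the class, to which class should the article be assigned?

politics

politics: 0.45 × (1−0.3) × 0.2 × 0.75 = 0.04725
sports: 0.5 × (1−0.75) × 0.35 × 0.65 = 0.0284375
technology: 0.05 × (1−0.2) × 0.95 × 0.35 = 0.0133
Highest score → politics.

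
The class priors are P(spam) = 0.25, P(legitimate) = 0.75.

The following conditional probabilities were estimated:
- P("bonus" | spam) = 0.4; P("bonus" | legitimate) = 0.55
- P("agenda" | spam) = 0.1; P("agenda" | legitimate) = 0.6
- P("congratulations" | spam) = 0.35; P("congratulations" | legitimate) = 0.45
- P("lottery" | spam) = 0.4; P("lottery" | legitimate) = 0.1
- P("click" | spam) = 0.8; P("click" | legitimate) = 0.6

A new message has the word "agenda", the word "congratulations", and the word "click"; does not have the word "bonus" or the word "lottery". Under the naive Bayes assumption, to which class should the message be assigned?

legitimate

spam: 0.25 × (1−0.4) × 0.1 × 0.35 × (1−0.4) × 0.8 = 0.00252
legitimate: 0.75 × (1−0.55) × 0.6 × 0.45 × (1−0.1) × 0.6 = 0.0492075
Highest score → legitimate.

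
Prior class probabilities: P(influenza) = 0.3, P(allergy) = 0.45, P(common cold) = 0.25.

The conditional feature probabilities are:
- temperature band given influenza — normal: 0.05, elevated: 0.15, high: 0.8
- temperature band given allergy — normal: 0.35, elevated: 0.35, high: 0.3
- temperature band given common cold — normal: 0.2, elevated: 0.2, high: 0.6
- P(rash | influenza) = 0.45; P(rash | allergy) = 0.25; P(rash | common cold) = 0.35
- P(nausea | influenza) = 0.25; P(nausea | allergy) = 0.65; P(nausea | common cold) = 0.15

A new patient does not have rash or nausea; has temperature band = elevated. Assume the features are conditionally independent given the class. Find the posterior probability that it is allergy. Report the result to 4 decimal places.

0.4723

influenza: 0.3 × 0.15 × (1−0.45) × (1−0.25) = 0.0185625
allergy: 0.45 × 0.35 × (1−0.25) × (1−0.65) = 0.04134375
common cold: 0.25 × 0.2 × (1−0.35) × (1−0.15) = 0.027625
P(allergy | x) = 0.04134375 / 0.08753125 ≈ 0.4723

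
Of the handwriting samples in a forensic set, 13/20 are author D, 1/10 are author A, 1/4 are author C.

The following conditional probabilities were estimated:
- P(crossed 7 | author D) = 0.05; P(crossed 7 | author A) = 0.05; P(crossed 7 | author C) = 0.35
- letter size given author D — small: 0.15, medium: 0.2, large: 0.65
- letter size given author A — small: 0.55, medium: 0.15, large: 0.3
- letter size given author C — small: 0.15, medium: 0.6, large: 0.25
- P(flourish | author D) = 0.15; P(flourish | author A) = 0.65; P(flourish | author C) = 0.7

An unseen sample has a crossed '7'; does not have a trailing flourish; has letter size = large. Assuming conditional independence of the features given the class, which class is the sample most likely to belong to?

author D

author D: 0.65 × 0.05 × 0.65 × (1−0.15) = 0.01795625
author A: 0.1 × 0.05 × 0.3 × (1−0.65) = 0.000525
author C: 0.25 × 0.35 × 0.25 × (1−0.7) = 0.0065625
Highest score → author D.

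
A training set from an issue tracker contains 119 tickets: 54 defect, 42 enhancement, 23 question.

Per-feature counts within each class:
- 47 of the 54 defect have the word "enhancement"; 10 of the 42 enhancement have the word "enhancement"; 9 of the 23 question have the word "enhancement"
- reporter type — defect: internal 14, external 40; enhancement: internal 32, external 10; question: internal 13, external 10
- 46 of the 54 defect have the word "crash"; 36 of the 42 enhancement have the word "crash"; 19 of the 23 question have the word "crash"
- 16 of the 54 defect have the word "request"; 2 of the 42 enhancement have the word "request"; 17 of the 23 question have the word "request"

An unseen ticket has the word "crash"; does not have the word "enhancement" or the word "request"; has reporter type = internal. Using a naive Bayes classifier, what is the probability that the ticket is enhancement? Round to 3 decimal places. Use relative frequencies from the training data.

0.877

defect: (54/119) × (7/54) × (14/54) × (46/54) × (38/54) ≈ 0.00914196
enhancement: (42/119) × (32/42) × (32/42) × (36/42) × (40/42) ≈ 0.167251
question: (23/119) × (14/23) × (13/23) × (19/23) × (6/23) ≈ 0.01433
P(enhancement | x) = 0.167251 / 0.19072296 ≈ 0.877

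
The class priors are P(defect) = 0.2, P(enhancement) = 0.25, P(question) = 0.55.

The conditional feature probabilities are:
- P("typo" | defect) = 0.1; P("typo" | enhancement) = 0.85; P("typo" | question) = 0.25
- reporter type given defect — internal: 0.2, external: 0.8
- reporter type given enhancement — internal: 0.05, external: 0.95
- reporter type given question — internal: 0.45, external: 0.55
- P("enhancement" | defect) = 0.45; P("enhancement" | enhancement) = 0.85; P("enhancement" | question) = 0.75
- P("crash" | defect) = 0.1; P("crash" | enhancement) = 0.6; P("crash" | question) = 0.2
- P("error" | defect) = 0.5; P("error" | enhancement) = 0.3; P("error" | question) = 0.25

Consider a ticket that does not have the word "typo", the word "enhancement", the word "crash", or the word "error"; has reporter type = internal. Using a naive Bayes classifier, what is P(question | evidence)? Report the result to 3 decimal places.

0.756

defect: 0.2 × (1−0.1) × 0.2 × (1−0.45) × (1−0.1) × (1−0.5) = 0.00891
enhancement: 0.25 × (1−0.85) × 0.05 × (1−0.85) × (1−0.6) × (1−0.3) = 0.00007875
question: 0.55 × (1−0.25) × 0.45 × (1−0.75) × (1−0.2) × (1−0.25) = 0.02784375
P(question | x) = 0.02784375 / 0.0368325 ≈ 0.756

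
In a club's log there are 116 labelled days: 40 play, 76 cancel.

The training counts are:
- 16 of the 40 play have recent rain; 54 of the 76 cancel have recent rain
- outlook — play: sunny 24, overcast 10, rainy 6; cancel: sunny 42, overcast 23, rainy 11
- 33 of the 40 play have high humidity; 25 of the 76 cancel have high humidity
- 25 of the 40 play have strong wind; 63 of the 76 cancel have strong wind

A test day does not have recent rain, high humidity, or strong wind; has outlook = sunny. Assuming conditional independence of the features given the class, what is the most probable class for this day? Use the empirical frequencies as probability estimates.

play: (40/116) × (24/40) × (24/40) × (7/40) × (15/40) ≈ 0.00814655
cancel: (76/116) × (22/76) × (42/76) × (51/76) × (13/76) ≈ 0.0120306
Highest score → cancel.

cancel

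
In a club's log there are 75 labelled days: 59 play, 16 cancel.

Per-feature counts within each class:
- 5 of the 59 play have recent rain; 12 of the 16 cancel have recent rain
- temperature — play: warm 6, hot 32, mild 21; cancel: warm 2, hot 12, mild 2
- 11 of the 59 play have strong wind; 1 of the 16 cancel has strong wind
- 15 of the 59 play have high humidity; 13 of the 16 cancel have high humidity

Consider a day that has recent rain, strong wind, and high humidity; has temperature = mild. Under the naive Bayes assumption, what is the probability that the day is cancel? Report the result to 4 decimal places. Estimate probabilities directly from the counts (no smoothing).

play: (59/75) × (5/59) × (21/59) × (11/59) × (15/59) ≈ 0.00112475
cancel: (16/75) × (12/16) × (2/16) × (1/16) × (13/16) = 0.001015625
P(cancel | x) = 0.001015625 / 0.002140375 ≈ 0.4745

0.4745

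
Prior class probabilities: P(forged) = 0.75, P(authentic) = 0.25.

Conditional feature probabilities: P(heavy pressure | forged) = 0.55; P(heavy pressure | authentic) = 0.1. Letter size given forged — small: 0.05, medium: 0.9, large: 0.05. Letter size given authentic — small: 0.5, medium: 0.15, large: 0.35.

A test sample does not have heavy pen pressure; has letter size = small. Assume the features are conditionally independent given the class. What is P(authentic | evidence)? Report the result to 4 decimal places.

forged: 0.75 × (1−0.55) × 0.05 = 0.016875
authentic: 0.25 × (1−0.1) × 0.5 = 0.1125
P(authentic | x) = 0.1125 / 0.129375 ≈ 0.8696

0.8696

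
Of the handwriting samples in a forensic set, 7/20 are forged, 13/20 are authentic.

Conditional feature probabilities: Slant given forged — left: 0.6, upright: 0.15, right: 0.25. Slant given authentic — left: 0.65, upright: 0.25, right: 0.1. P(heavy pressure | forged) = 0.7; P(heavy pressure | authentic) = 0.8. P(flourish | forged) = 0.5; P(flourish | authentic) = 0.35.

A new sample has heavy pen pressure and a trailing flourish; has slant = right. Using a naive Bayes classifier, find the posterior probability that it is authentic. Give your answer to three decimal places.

0.373

forged: 0.35 × 0.25 × 0.7 × 0.5 = 0.030625
authentic: 0.65 × 0.1 × 0.8 × 0.35 = 0.0182
P(authentic | x) = 0.0182 / 0.048825 ≈ 0.373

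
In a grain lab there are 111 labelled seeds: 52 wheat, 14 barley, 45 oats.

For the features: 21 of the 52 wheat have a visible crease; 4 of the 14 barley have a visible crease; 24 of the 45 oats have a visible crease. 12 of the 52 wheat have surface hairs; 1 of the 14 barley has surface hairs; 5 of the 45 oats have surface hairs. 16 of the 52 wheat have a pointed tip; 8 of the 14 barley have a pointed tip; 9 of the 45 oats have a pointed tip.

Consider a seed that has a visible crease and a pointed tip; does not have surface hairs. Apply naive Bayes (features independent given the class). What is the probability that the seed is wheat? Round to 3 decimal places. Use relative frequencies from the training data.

wheat: (52/111) × (21/52) × (40/52) × (16/52) ≈ 0.0447785
barley: (14/111) × (4/14) × (13/14) × (8/14) ≈ 0.0191212
oats: (45/111) × (24/45) × (40/45) × (9/45) ≈ 0.0384384
P(wheat | x) = 0.0447785 / 0.1023381 ≈ 0.438

0.438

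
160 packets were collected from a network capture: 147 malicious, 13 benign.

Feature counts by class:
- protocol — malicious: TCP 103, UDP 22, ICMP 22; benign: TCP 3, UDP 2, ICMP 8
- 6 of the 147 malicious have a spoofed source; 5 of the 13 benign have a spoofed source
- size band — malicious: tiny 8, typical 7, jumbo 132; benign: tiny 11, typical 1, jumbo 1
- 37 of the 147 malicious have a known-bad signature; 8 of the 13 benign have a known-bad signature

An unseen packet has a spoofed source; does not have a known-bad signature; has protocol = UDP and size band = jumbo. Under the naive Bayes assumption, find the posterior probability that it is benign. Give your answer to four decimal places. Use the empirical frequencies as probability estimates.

0.0363

malicious: (147/160) × (22/147) × (6/147) × (132/147) × (110/147) ≈ 0.0037711
benign: (13/160) × (2/13) × (5/13) × (1/13) × (5/13) ≈ 0.000142239
P(benign | x) = 0.000142239 / 0.003913339 ≈ 0.0363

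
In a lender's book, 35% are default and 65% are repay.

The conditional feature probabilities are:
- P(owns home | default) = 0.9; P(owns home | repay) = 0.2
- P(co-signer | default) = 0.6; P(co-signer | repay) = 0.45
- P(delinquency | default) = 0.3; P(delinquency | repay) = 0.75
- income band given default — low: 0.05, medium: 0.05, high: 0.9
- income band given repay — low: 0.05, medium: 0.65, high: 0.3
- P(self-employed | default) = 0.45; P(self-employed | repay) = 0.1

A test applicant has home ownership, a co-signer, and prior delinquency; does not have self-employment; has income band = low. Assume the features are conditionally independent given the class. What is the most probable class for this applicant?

default: 0.35 × 0.9 × 0.6 × 0.3 × 0.05 × (1−0.45) = 0.00155925
repay: 0.65 × 0.2 × 0.45 × 0.75 × 0.05 × (1−0.1) = 0.001974375
Highest score → repay.

repay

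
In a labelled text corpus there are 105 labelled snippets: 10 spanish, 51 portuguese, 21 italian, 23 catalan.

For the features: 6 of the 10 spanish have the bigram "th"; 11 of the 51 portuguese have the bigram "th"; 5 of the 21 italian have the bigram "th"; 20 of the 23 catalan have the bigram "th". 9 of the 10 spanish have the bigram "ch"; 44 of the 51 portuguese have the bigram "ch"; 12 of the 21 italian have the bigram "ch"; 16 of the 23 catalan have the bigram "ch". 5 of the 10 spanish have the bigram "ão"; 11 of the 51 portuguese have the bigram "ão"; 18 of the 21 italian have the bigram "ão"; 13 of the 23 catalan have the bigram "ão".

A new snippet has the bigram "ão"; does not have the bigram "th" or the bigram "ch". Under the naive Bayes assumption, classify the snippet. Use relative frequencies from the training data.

spanish: (10/105) × (4/10) × (1/10) × (5/10) ≈ 0.00190476
portuguese: (51/105) × (40/51) × (7/51) × (11/51) ≈ 0.0112777
italian: (21/105) × (16/21) × (9/21) × (18/21) ≈ 0.0559767
catalan: (23/105) × (3/23) × (7/23) × (13/23) ≈ 0.00491493
Highest score → italian.

italian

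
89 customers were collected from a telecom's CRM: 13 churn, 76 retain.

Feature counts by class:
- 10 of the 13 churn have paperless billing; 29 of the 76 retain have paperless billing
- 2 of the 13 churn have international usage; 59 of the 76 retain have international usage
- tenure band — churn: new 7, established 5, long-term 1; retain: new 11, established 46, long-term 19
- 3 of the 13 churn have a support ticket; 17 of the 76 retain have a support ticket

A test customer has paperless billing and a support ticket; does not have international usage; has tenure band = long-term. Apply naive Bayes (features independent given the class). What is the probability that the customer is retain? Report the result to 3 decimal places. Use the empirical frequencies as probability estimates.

0.707

churn: (13/89) × (10/13) × (11/13) × (1/13) × (3/13) ≈ 0.00168769
retain: (76/89) × (29/76) × (17/76) × (19/76) × (17/76) ≈ 0.00407585
P(retain | x) = 0.00407585 / 0.00576354 ≈ 0.707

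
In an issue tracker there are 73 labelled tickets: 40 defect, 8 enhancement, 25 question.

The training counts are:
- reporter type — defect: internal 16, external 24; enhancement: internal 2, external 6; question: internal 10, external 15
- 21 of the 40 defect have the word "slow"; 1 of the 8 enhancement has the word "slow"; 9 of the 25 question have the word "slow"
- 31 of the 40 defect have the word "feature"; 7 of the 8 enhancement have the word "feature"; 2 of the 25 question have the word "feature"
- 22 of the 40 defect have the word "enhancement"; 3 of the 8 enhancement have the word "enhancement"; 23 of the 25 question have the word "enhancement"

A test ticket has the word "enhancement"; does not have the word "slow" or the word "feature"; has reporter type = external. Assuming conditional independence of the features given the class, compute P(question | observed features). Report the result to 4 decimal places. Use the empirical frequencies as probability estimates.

0.8306

defect: (40/73) × (24/40) × (19/40) × (9/40) × (22/40) ≈ 0.0193253
enhancement: (8/73) × (6/8) × (7/8) × (1/8) × (3/8) ≈ 0.00337115
question: (25/73) × (15/25) × (16/25) × (23/25) × (23/25) ≈ 0.111307
P(question | x) = 0.111307 / 0.13400345 ≈ 0.8306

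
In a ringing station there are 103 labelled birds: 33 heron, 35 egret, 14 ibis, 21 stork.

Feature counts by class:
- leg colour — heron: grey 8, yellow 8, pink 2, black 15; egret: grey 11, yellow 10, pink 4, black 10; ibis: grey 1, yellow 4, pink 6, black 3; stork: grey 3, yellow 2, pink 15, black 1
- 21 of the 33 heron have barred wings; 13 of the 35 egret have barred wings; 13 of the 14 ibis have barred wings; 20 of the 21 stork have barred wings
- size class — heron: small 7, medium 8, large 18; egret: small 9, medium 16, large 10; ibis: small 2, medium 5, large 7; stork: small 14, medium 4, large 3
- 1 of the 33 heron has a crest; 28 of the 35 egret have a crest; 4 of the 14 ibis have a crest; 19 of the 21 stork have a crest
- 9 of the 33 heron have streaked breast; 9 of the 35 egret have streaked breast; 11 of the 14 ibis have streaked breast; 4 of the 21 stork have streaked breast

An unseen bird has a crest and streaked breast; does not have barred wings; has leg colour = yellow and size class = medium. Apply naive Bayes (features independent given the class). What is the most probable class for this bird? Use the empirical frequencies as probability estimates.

egret

heron: (33/103) × (8/33) × (12/33) × (8/33) × (1/33) × (9/33) ≈ 0.0000565862
egret: (35/103) × (10/35) × (22/35) × (16/35) × (28/35) × (9/35) ≈ 0.00573897
ibis: (14/103) × (4/14) × (1/14) × (5/14) × (4/14) × (11/14) ≈ 0.000222399
stork: (21/103) × (2/21) × (1/21) × (4/21) × (19/21) × (4/21) ≈ 0.0000303521
Highest score → egret.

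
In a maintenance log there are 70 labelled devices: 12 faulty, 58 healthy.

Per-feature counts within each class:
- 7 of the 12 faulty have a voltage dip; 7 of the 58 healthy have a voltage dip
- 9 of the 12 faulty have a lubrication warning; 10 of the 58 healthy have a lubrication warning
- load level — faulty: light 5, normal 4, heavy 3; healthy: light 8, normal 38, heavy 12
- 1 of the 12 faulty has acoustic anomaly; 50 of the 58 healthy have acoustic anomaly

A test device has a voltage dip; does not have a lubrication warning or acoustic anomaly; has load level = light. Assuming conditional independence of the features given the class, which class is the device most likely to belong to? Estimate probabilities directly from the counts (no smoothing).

faulty

faulty: (12/70) × (7/12) × (3/12) × (5/12) × (11/12) ≈ 0.00954861
healthy: (58/70) × (7/58) × (48/58) × (8/58) × (8/58) ≈ 0.00157448
Highest score → faulty.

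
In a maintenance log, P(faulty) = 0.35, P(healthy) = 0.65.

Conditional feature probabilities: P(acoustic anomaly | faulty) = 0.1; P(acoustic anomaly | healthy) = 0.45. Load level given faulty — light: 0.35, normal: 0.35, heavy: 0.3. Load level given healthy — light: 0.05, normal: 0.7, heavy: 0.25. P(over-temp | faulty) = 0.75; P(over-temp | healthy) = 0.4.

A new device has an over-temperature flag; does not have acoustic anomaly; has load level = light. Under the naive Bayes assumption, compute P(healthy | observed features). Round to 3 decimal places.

faulty: 0.35 × (1−0.1) × 0.35 × 0.75 = 0.0826875
healthy: 0.65 × (1−0.45) × 0.05 × 0.4 = 0.00715
P(healthy | x) = 0.00715 / 0.0898375 ≈ 0.080

0.080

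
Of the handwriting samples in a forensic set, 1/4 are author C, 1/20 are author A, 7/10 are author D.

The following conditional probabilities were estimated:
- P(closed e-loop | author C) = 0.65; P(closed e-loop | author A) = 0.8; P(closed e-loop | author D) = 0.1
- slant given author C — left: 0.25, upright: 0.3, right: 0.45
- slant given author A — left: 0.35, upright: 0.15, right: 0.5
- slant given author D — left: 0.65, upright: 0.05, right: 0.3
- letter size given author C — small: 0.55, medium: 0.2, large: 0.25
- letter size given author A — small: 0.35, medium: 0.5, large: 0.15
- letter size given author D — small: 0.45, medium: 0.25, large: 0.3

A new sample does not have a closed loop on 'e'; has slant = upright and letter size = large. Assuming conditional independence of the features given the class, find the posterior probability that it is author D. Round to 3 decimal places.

0.582

author C: 0.25 × (1−0.65) × 0.3 × 0.25 = 0.0065625
author A: 0.05 × (1−0.8) × 0.15 × 0.15 = 0.000225
author D: 0.7 × (1−0.1) × 0.05 × 0.3 = 0.00945
P(author D | x) = 0.00945 / 0.0162375 ≈ 0.582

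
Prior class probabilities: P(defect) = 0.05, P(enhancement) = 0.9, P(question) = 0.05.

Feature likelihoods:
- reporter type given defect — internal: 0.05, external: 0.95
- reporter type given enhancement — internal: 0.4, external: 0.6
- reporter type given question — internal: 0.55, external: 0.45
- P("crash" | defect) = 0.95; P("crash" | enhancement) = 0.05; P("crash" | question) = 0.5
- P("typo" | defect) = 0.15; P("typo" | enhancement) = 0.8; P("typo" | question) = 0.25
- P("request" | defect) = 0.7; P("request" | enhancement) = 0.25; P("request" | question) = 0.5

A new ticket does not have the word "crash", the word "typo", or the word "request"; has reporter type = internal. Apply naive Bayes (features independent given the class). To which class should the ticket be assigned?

enhancement

defect: 0.05 × 0.05 × (1−0.95) × (1−0.15) × (1−0.7) = 0.000031875
enhancement: 0.9 × 0.4 × (1−0.05) × (1−0.8) × (1−0.25) = 0.0513
question: 0.05 × 0.55 × (1−0.5) × (1−0.25) × (1−0.5) = 0.00515625
Highest score → enhancement.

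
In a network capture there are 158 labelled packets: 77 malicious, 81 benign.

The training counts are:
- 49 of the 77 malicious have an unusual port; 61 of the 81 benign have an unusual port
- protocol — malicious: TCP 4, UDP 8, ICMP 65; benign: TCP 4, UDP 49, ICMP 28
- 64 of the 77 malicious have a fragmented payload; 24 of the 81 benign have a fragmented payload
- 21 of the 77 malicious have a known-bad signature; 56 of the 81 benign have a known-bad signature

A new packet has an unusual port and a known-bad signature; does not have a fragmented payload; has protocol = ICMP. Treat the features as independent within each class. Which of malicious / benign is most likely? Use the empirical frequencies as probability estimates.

benign

malicious: (77/158) × (49/77) × (65/77) × (13/77) × (21/77) ≈ 0.0120543
benign: (81/158) × (61/81) × (28/81) × (57/81) × (56/81) ≈ 0.064929
Highest score → benign.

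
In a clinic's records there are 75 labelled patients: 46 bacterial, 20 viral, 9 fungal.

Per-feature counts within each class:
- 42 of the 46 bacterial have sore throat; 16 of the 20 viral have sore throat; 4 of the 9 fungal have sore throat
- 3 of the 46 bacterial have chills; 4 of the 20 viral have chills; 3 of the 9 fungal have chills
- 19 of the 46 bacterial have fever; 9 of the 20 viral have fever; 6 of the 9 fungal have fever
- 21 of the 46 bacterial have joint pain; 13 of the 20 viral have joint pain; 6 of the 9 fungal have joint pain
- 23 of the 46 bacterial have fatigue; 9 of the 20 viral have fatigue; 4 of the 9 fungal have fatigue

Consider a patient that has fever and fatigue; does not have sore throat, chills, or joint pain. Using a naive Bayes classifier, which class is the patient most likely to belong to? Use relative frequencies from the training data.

bacterial: (46/75) × (4/46) × (43/46) × (19/46) × (25/46) × (23/46) ≈ 0.00559574
viral: (20/75) × (4/20) × (16/20) × (9/20) × (7/20) × (9/20) = 0.003024
fungal: (9/75) × (5/9) × (6/9) × (6/9) × (3/9) × (4/9) ≈ 0.00438957
Highest score → bacterial.

bacterial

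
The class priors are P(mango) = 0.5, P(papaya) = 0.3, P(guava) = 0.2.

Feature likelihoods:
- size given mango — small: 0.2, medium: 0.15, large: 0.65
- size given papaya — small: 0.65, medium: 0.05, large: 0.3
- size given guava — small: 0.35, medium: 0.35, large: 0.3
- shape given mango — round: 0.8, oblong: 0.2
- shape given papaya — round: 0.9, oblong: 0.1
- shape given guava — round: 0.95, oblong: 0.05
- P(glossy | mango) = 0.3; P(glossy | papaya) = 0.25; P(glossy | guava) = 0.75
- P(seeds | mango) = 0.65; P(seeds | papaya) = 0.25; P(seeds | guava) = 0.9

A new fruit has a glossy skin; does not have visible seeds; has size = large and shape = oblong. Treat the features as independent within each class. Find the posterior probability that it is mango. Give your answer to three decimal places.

mango: 0.5 × 0.65 × 0.2 × 0.3 × (1−0.65) = 0.006825
papaya: 0.3 × 0.3 × 0.1 × 0.25 × (1−0.25) = 0.0016875
guava: 0.2 × 0.3 × 0.05 × 0.75 × (1−0.9) = 0.000225
P(mango | x) = 0.006825 / 0.0087375 ≈ 0.781

0.781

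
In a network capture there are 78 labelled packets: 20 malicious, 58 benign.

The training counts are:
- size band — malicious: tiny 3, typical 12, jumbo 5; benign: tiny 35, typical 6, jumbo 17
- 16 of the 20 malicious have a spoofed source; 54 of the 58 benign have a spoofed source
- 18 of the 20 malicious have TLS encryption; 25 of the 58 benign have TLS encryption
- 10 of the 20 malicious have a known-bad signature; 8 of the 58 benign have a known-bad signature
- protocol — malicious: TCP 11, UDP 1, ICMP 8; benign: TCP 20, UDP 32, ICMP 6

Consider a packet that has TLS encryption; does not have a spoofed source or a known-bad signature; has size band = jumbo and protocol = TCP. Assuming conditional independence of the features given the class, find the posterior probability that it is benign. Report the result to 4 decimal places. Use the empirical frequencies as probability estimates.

malicious: (20/78) × (5/20) × (4/20) × (18/20) × (10/20) × (11/20) ≈ 0.00317308
benign: (58/78) × (17/58) × (4/58) × (25/58) × (50/58) × (20/58) ≈ 0.00192594
P(benign | x) = 0.00192594 / 0.00509902 ≈ 0.3777

0.3777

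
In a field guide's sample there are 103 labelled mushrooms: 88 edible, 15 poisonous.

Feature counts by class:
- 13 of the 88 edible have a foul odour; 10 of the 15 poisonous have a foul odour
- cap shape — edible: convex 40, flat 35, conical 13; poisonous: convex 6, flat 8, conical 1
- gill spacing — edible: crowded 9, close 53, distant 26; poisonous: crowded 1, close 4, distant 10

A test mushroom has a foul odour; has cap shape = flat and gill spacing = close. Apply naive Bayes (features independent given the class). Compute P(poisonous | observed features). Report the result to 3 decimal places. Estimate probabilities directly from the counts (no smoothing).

0.314

edible: (88/103) × (13/88) × (35/88) × (53/88) ≈ 0.0302332
poisonous: (15/103) × (10/15) × (8/15) × (4/15) ≈ 0.013808
P(poisonous | x) = 0.013808 / 0.0440412 ≈ 0.314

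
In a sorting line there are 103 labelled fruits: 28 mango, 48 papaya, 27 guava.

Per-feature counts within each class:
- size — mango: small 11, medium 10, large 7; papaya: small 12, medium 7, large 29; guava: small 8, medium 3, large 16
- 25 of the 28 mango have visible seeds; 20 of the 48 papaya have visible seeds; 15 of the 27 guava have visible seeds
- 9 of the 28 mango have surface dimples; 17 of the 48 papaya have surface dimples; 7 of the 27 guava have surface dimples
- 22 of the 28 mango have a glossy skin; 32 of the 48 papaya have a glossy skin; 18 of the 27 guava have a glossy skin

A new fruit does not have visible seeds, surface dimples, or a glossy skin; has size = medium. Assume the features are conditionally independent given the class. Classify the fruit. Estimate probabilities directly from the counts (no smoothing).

papaya

mango: (28/103) × (10/28) × (3/28) × (19/28) × (6/28) ≈ 0.00151257
papaya: (48/103) × (7/48) × (28/48) × (31/48) × (16/48) ≈ 0.00853448
guava: (27/103) × (3/27) × (12/27) × (20/27) × (9/27) ≈ 0.00319629
Highest score → papaya.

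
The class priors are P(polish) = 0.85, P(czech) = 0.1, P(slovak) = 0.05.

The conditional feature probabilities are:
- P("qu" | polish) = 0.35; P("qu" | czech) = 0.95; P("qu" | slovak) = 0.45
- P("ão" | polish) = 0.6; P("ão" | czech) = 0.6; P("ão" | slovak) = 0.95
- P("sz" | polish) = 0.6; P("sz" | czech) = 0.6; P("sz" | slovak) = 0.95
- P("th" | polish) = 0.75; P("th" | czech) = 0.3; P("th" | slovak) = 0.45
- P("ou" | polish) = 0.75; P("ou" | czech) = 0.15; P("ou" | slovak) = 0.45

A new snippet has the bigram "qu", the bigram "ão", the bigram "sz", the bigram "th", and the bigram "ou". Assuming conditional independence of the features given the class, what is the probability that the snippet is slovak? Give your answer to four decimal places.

polish: 0.85 × 0.35 × 0.6 × 0.6 × 0.75 × 0.75 = 0.06024375
czech: 0.1 × 0.95 × 0.6 × 0.6 × 0.3 × 0.15 = 0.001539
slovak: 0.05 × 0.45 × 0.95 × 0.95 × 0.45 × 0.45 = 0.004112015625
P(slovak | x) = 0.004112015625 / 0.065894765625 ≈ 0.0624

0.0624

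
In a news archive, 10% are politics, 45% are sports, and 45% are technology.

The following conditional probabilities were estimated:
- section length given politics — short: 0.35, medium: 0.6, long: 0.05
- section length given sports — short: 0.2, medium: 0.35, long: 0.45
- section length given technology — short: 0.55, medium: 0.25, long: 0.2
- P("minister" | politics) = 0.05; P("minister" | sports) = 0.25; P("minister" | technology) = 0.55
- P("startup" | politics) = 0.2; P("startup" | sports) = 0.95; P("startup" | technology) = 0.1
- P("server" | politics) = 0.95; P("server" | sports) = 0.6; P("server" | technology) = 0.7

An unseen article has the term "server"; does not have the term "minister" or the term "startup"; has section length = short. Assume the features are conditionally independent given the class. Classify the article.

politics: 0.1 × 0.35 × (1−0.05) × (1−0.2) × 0.95 = 0.02527
sports: 0.45 × 0.2 × (1−0.25) × (1−0.95) × 0.6 = 0.002025
technology: 0.45 × 0.55 × (1−0.55) × (1−0.1) × 0.7 = 0.07016625
Highest score → technology.

technology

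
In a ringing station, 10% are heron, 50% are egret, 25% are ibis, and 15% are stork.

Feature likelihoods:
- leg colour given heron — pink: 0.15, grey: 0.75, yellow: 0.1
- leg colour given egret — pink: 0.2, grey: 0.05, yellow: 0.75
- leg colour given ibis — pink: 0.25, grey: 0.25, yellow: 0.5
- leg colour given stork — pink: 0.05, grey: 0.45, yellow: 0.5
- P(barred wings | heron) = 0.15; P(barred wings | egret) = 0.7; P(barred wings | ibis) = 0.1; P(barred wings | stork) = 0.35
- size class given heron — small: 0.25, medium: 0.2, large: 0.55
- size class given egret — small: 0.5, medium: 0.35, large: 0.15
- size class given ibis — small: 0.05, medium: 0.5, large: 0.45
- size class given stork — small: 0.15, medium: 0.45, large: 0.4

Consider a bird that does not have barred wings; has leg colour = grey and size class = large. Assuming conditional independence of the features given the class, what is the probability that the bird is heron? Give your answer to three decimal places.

heron: 0.1 × 0.75 × (1−0.15) × 0.55 = 0.0350625
egret: 0.5 × 0.05 × (1−0.7) × 0.15 = 0.001125
ibis: 0.25 × 0.25 × (1−0.1) × 0.45 = 0.0253125
stork: 0.15 × 0.45 × (1−0.35) × 0.4 = 0.01755
P(heron | x) = 0.0350625 / 0.07905 ≈ 0.444

0.444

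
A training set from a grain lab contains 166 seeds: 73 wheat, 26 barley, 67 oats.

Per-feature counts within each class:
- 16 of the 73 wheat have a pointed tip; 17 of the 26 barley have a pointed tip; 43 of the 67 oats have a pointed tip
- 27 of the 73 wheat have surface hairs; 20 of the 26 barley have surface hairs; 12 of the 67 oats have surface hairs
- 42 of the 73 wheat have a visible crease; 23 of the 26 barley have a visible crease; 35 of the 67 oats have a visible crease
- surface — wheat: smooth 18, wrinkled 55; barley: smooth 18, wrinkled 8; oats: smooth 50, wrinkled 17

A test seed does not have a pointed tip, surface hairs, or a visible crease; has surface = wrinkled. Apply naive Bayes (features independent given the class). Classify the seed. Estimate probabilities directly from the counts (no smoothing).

wheat: (73/166) × (57/73) × (46/73) × (31/73) × (55/73) ≈ 0.0692278
barley: (26/166) × (9/26) × (6/26) × (3/26) × (8/26) ≈ 0.000444198
oats: (67/166) × (24/67) × (55/67) × (32/67) × (17/67) ≈ 0.0143827
Highest score → wheat.

wheat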